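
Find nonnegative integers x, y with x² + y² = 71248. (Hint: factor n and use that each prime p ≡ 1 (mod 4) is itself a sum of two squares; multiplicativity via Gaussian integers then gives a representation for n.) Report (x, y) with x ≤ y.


Step 1: Factor n = 71248 = 2^4 · 61 · 73.
Step 2: Check the mod-4 condition on each prime factor: 2 = 2 (special); 61 ≡ 1 (mod 4), exponent 1; 73 ≡ 1 (mod 4), exponent 1.
All primes ≡ 3 (mod 4) appear to even exponent (or don't appear), so by the two-squares theorem n IS expressible as a sum of two squares.
Step 3: Build a representation. Group n = k² · m with k = 4 and m = 61 · 73 = 4453 (a product of primes ≡ 1 (mod 4)); a representation of m scales to one of n via (k·x)² + (k·y)² = k²(x² + y²). Each prime p ≡ 1 (mod 4) is itself a sum of two squares; find a² by testing p − a² for a perfect square:
  61: 61 − 1² = 60, 61 − 2² = 57, 61 − 3² = 52, 61 − 4² = 45, 61 − 5² = 36 = 6² ⇒ 61 = 5² + 6².
  73: 73 − 1² = 72, 73 − 2² = 69, 73 − 3² = 64 = 8² ⇒ 73 = 3² + 8².
  Combine using the Brahmagupta–Fibonacci identity (a² + b²)(c² + d²) = (ac − bd)² + (ad + bc)² = (ac + bd)² + (ad − bc)²:
  61 · 73 = 4453: from (5² + 6²)(3² + 8²), take (5·3 − 6·8, 5·8 + 6·3) = (15 − 48, 40 + 18) = (-33, 58); dropping signs (only squares matter) gives (33, 58); check 33² + 58² = 1089 + 3364 = 4453 ✓.
  Scale by k = 4: (4·33, 4·58) = (132, 232).
Step 4: Order so x ≤ y and verify: 132² + 232² = 17424 + 53824 = 71248 = n. ✓

n = 71248 = 132² + 232² (one valid representation with x ≤ y).


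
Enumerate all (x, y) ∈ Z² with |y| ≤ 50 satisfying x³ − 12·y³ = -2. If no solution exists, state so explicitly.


The equation is x³ - 12y³ = -2. For fixed y, x³ = 12·y³ − 2, so a solution requires the RHS to be a perfect cube.
Strategy: iterate y from -50 to 50, compute RHS = 12·y³ − 2, and check whether it is a (positive or negative) perfect cube.
Check small values of y:
  y = 0: RHS = -2 is not a perfect cube.
  y = 1: RHS = 10 is not a perfect cube.
  y = -1: RHS = -14 is not a perfect cube.
  y = 2: RHS = 94 is not a perfect cube.
  y = -2: RHS = -98 is not a perfect cube.
  y = 3: RHS = 322 is not a perfect cube.
  y = -3: RHS = -326 is not a perfect cube.
Continuing the search up to |y| = 50 finds no solutions either.
No (x, y) in the scanned range satisfies the equation.

No integer solutions with |y| ≤ 50.


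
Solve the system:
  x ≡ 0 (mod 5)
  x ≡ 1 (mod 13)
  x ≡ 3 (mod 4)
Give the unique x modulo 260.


Moduli 5, 13, 4 are pairwise coprime; by CRT there is a unique solution modulo M = 5 · 13 · 4 = 260.
Solve pairwise, accumulating the modulus:
  Start with x ≡ 0 (mod 5).
  Combine with x ≡ 1 (mod 13): since gcd(5, 13) = 1, we get a unique residue mod 65.
    Write x = 0 + 5·t and substitute into x ≡ 1 (mod 13): 5·t ≡ 1 − 0 = 1 (mod 13).
    The inverse of 5 mod 13 is 8 (since 5·8 = 40 = 3·13 + 1), so t ≡ 8·1 = 8 ≡ 8 (mod 13).
    Then x = 0 + 5·8 = 40, valid modulo lcm(5, 13) = 65: x ≡ 40 (mod 65).
  Combine with x ≡ 3 (mod 4): since gcd(65, 4) = 1, we get a unique residue mod 260.
    Write x = 40 + 65·t and substitute into x ≡ 3 (mod 4): 65·t ≡ 3 − 40 = -37 (mod 4).
    Reduce coefficients mod 4: 1·t ≡ 3 (mod 4).
    So t ≡ 3 (mod 4).
    Then x = 40 + 65·3 = 235, valid modulo lcm(65, 4) = 260: x ≡ 235 (mod 260).
Verify: 235 mod 5 = 0 ✓, 235 mod 13 = 1 ✓, 235 mod 4 = 3 ✓.

x ≡ 235 (mod 260).


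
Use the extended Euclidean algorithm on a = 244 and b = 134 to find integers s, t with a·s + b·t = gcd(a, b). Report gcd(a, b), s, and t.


Euclidean algorithm on (244, 134) — divide until remainder is 0:
  244 = 1 · 134 + 110
  134 = 1 · 110 + 24
  110 = 4 · 24 + 14
  24 = 1 · 14 + 10
  14 = 1 · 10 + 4
  10 = 2 · 4 + 2
  4 = 2 · 2 + 0
gcd(244, 134) = 2.
Track Bezout coefficients alongside the remainders: start with r₀ = 244 = a·1 + b·0 (s = 1, t = 0) and r₁ = 134 = a·0 + b·1 (s = 0, t = 1); each new remainder r_{k+1} = r_{k-1} − q_k·r_k inherits s_{k+1} = s_{k-1} − q_k·s_k, t_{k+1} = t_{k-1} − q_k·t_k, so r_k = a·s_k + b·t_k at every step:
  q = 1: r = 110, s = 1 − 1·0 = 1, t = 0 − 1·1 = -1  (check: 244·1 + 134·(-1) = 110)
  q = 1: r = 24, s = 0 − 1·1 = -1, t = 1 − 1·(-1) = 2  (check: 244·(-1) + 134·2 = 24)
  q = 4: r = 14, s = 1 − 4·(-1) = 5, t = -1 − 4·2 = -9  (check: 244·5 + 134·(-9) = 14)
  q = 1: r = 10, s = -1 − 1·5 = -6, t = 2 − 1·(-9) = 11  (check: 244·(-6) + 134·11 = 10)
  q = 1: r = 4, s = 5 − 1·(-6) = 11, t = -9 − 1·11 = -20  (check: 244·11 + 134·(-20) = 4)
  q = 2: r = 2, s = -6 − 2·11 = -28, t = 11 − 2·(-20) = 51  (check: 244·(-28) + 134·51 = 2)
The row with r = 2 (the gcd) gives the Bezout coefficients s = -28, t = 51.
Result: 244 · (-28) + 134 · (51) = 2.

gcd(244, 134) = 2; s = -28, t = 51 (check: 244·(-28) + 134·51 = 2).


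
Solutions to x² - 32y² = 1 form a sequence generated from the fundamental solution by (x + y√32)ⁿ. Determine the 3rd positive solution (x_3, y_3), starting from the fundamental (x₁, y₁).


Step 1: Find the fundamental solution (x₁, y₁) of x² - 32y² = 1.
  Expand √32 as a continued fraction. a₀ = ⌊√32⌋ = 5; iterate m_{k+1} = d_k·a_k − m_k, d_{k+1} = (32 − m_{k+1}²)/d_k, a_{k+1} = ⌊(a₀ + m_{k+1})/d_{k+1}⌋ (starting m₀ = 0, d₀ = 1), with convergents p_k = a_k·p_{k-1} + p_{k-2}, q_k = a_k·q_{k-1} + q_{k-2} (p₋₁ = 1, q₋₁ = 0):
  k = 0: a₀ = 5; p₀/q₀ = 5/1; p₀² − 32·q₀² = 25 − 32 = -7.
  k = 1: m = 5, d = 7, a = ⌊(5 + 5)/7⌋ = 1; p/q = (1·5 + 1)/(1·1 + 0) = 6/1; p² − 32·q² = 36 − 32 = 4.
  k = 2: m = 2, d = 4, a = ⌊(5 + 2)/4⌋ = 1; p/q = (1·6 + 5)/(1·1 + 1) = 11/2; p² − 32·q² = 121 − 128 = -7.
  k = 3: m = 2, d = 7, a = ⌊(5 + 2)/7⌋ = 1; p/q = (1·11 + 6)/(1·2 + 1) = 17/3; p² − 32·q² = 289 − 288 = 1.
  The first convergent with p² − 32·q² = 1 gives the fundamental solution (x₁, y₁) = (17, 3).
Step 2: Apply the recurrence (x_{n+1}, y_{n+1}) = (x₁x_n + 32y₁y_n, x₁y_n + y₁x_n) repeatedly.
  From (x_1, y_1) = (17, 3): x_2 = 17·17 + 32·3·3 = 577; y_2 = 17·3 + 3·17 = 102.
  From (x_2, y_2) = (577, 102): x_3 = 17·577 + 32·3·102 = 19601; y_3 = 17·102 + 3·577 = 3465.
Step 3: Verify x_3² - 32·y_3² = 384199201 - 384199200 = 1 (should be 1). ✓

(x_1, y_1) = (17, 3); (x_3, y_3) = (19601, 3465).


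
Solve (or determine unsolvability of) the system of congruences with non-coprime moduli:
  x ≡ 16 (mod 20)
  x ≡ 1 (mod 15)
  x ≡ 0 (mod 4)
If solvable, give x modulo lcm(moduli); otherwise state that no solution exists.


Moduli 20, 15, 4 are not pairwise coprime, so CRT works modulo lcm(m_i) when all pairwise compatibility conditions hold.
Pairwise compatibility: gcd(m_i, m_j) must divide a_i - a_j for every pair.
Merge one congruence at a time:
  Start: x ≡ 16 (mod 20).
  Combine with x ≡ 1 (mod 15): gcd(20, 15) = 5; 1 - 16 = -15, which IS divisible by 5, so compatible.
    Write x = 16 + 20·t and substitute into x ≡ 1 (mod 15): 20·t ≡ 1 − 16 = -15 (mod 15).
    Divide the congruence (and modulus) by g = 5: 4·t ≡ -3 (mod 3).
    Reduce coefficients mod 3: 1·t ≡ 0 (mod 3).
    So t ≡ 0 (mod 3).
    Then x = 16 + 20·0 = 16, valid modulo lcm(20, 15) = 60: x ≡ 16 (mod 60).
  Combine with x ≡ 0 (mod 4): gcd(60, 4) = 4; 0 - 16 = -16, which IS divisible by 4, so compatible.
    Write x = 16 + 60·t and substitute into x ≡ 0 (mod 4): 60·t ≡ 0 − 16 = -16 (mod 4).
    Divide the congruence (and modulus) by g = 4: 15·t ≡ -4 (mod 1).
    Modulo 1 every t works; take t = 0.
    Then x = 16 + 60·0 = 16, valid modulo lcm(60, 4) = 60: x ≡ 16 (mod 60).
Verify: 16 mod 20 = 16, 16 mod 15 = 1, 16 mod 4 = 0.

x ≡ 16 (mod 60).


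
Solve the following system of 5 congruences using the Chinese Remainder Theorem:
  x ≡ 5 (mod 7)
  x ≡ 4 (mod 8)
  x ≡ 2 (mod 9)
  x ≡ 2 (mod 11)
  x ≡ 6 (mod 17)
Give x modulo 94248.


Product of moduli M = 7 · 8 · 9 · 11 · 17 = 94248.
Merge one congruence at a time:
  Start: x ≡ 5 (mod 7).
  Combine with x ≡ 4 (mod 8); new modulus lcm = 56.
    Write x = 5 + 7·t and substitute into x ≡ 4 (mod 8): 7·t ≡ 4 − 5 = -1 (mod 8).
    Reduce coefficients mod 8: 7·t ≡ 7 (mod 8).
    The inverse of 7 mod 8 is 7 (since 7·7 = 49 = 6·8 + 1), so t ≡ 7·7 = 49 ≡ 1 (mod 8).
    Then x = 5 + 7·1 = 12, valid modulo lcm(7, 8) = 56: x ≡ 12 (mod 56).
  Combine with x ≡ 2 (mod 9); new modulus lcm = 504.
    Write x = 12 + 56·t and substitute into x ≡ 2 (mod 9): 56·t ≡ 2 − 12 = -10 (mod 9).
    Reduce coefficients mod 9: 2·t ≡ 8 (mod 9).
    The inverse of 2 mod 9 is 5 (since 2·5 = 10 = 1·9 + 1), so t ≡ 5·8 = 40 ≡ 4 (mod 9).
    Then x = 12 + 56·4 = 236, valid modulo lcm(56, 9) = 504: x ≡ 236 (mod 504).
  Combine with x ≡ 2 (mod 11); new modulus lcm = 5544.
    Write x = 236 + 504·t and substitute into x ≡ 2 (mod 11): 504·t ≡ 2 − 236 = -234 (mod 11).
    Reduce coefficients mod 11: 9·t ≡ 8 (mod 11).
    The inverse of 9 mod 11 is 5 (since 9·5 = 45 = 4·11 + 1), so t ≡ 5·8 = 40 ≡ 7 (mod 11).
    Then x = 236 + 504·7 = 3764, valid modulo lcm(504, 11) = 5544: x ≡ 3764 (mod 5544).
  Combine with x ≡ 6 (mod 17); new modulus lcm = 94248.
    Write x = 3764 + 5544·t and substitute into x ≡ 6 (mod 17): 5544·t ≡ 6 − 3764 = -3758 (mod 17).
    Reduce coefficients mod 17: 2·t ≡ 16 (mod 17).
    The inverse of 2 mod 17 is 9 (since 2·9 = 18 = 1·17 + 1), so t ≡ 9·16 = 144 ≡ 8 (mod 17).
    Then x = 3764 + 5544·8 = 48116, valid modulo lcm(5544, 17) = 94248: x ≡ 48116 (mod 94248).
Verify against each original: 48116 mod 7 = 5, 48116 mod 8 = 4, 48116 mod 9 = 2, 48116 mod 11 = 2, 48116 mod 17 = 6.

x ≡ 48116 (mod 94248).


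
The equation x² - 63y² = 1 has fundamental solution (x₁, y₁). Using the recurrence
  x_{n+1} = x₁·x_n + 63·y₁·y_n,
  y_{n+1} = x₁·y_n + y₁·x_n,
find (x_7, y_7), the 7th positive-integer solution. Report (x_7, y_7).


Step 1: Find the fundamental solution (x₁, y₁) of x² - 63y² = 1.
  Expand √63 as a continued fraction. a₀ = ⌊√63⌋ = 7; iterate m_{k+1} = d_k·a_k − m_k, d_{k+1} = (63 − m_{k+1}²)/d_k, a_{k+1} = ⌊(a₀ + m_{k+1})/d_{k+1}⌋ (starting m₀ = 0, d₀ = 1), with convergents p_k = a_k·p_{k-1} + p_{k-2}, q_k = a_k·q_{k-1} + q_{k-2} (p₋₁ = 1, q₋₁ = 0):
  k = 0: a₀ = 7; p₀/q₀ = 7/1; p₀² − 63·q₀² = 49 − 63 = -14.
  k = 1: m = 7, d = 14, a = ⌊(7 + 7)/14⌋ = 1; p/q = (1·7 + 1)/(1·1 + 0) = 8/1; p² − 63·q² = 64 − 63 = 1.
  The first convergent with p² − 63·q² = 1 gives the fundamental solution (x₁, y₁) = (8, 1).
Step 2: Apply the recurrence (x_{n+1}, y_{n+1}) = (x₁x_n + 63y₁y_n, x₁y_n + y₁x_n) repeatedly.
  From (x_1, y_1) = (8, 1): x_2 = 8·8 + 63·1·1 = 127; y_2 = 8·1 + 1·8 = 16.
  From (x_2, y_2) = (127, 16): x_3 = 8·127 + 63·1·16 = 2024; y_3 = 8·16 + 1·127 = 255.
  From (x_3, y_3) = (2024, 255): x_4 = 8·2024 + 63·1·255 = 32257; y_4 = 8·255 + 1·2024 = 4064.
  From (x_4, y_4) = (32257, 4064): x_5 = 8·32257 + 63·1·4064 = 514088; y_5 = 8·4064 + 1·32257 = 64769.
  From (x_5, y_5) = (514088, 64769): x_6 = 8·514088 + 63·1·64769 = 8193151; y_6 = 8·64769 + 1·514088 = 1032240.
  From (x_6, y_6) = (8193151, 1032240): x_7 = 8·8193151 + 63·1·1032240 = 130576328; y_7 = 8·1032240 + 1·8193151 = 16451071.
Step 3: Verify x_7² - 63·y_7² = 17050177433963584 - 17050177433963583 = 1 (should be 1). ✓

(x_1, y_1) = (8, 1); (x_7, y_7) = (130576328, 16451071).


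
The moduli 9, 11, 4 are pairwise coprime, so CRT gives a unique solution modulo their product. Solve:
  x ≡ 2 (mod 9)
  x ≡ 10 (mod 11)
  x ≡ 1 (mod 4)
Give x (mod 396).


Moduli 9, 11, 4 are pairwise coprime; by CRT there is a unique solution modulo M = 9 · 11 · 4 = 396.
Solve pairwise, accumulating the modulus:
  Start with x ≡ 2 (mod 9).
  Combine with x ≡ 10 (mod 11): since gcd(9, 11) = 1, we get a unique residue mod 99.
    Write x = 2 + 9·t and substitute into x ≡ 10 (mod 11): 9·t ≡ 10 − 2 = 8 (mod 11).
    The inverse of 9 mod 11 is 5 (since 9·5 = 45 = 4·11 + 1), so t ≡ 5·8 = 40 ≡ 7 (mod 11).
    Then x = 2 + 9·7 = 65, valid modulo lcm(9, 11) = 99: x ≡ 65 (mod 99).
  Combine with x ≡ 1 (mod 4): since gcd(99, 4) = 1, we get a unique residue mod 396.
    Write x = 65 + 99·t and substitute into x ≡ 1 (mod 4): 99·t ≡ 1 − 65 = -64 (mod 4).
    Reduce coefficients mod 4: 3·t ≡ 0 (mod 4).
    The inverse of 3 mod 4 is 3 (since 3·3 = 9 = 2·4 + 1), so t ≡ 3·0 = 0 ≡ 0 (mod 4).
    Then x = 65 + 99·0 = 65, valid modulo lcm(99, 4) = 396: x ≡ 65 (mod 396).
Verify: 65 mod 9 = 2 ✓, 65 mod 11 = 10 ✓, 65 mod 4 = 1 ✓.

x ≡ 65 (mod 396).


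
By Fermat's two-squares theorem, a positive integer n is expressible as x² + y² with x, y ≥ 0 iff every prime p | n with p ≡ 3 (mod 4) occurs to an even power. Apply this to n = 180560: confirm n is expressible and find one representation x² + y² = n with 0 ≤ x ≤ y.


Step 1: Factor n = 180560 = 2^4 · 5 · 37 · 61.
Step 2: Check the mod-4 condition on each prime factor: 2 = 2 (special); 5 ≡ 1 (mod 4), exponent 1; 37 ≡ 1 (mod 4), exponent 1; 61 ≡ 1 (mod 4), exponent 1.
All primes ≡ 3 (mod 4) appear to even exponent (or don't appear), so by the two-squares theorem n IS expressible as a sum of two squares.
Step 3: Build a representation. Group n = k² · m with k = 4 and m = 5 · 37 · 61 = 11285 (a product of primes ≡ 1 (mod 4)); a representation of m scales to one of n via (k·x)² + (k·y)² = k²(x² + y²). Each prime p ≡ 1 (mod 4) is itself a sum of two squares; find a² by testing p − a² for a perfect square:
  5: 5 − 1² = 4 = 2² ⇒ 5 = 1² + 2².
  37: 37 − 1² = 36 = 6² ⇒ 37 = 1² + 6².
  61: 61 − 1² = 60, 61 − 2² = 57, 61 − 3² = 52, 61 − 4² = 45, 61 − 5² = 36 = 6² ⇒ 61 = 5² + 6².
  Combine using the Brahmagupta–Fibonacci identity (a² + b²)(c² + d²) = (ac − bd)² + (ad + bc)² = (ac + bd)² + (ad − bc)²:
  5 · 37 = 185: from (1² + 2²)(1² + 6²), take (1·1 − 2·6, 1·6 + 2·1) = (1 − 12, 6 + 2) = (-11, 8); dropping signs (only squares matter) gives (11, 8); check 11² + 8² = 121 + 64 = 185 ✓.
  185 · 61 = 11285: from (11² + 8²)(5² + 6²), take (11·5 − 8·6, 11·6 + 8·5) = (55 − 48, 66 + 40) = (7, 106); check 7² + 106² = 49 + 11236 = 11285 ✓.
  Scale by k = 4: (4·7, 4·106) = (28, 424).
Step 4: Order so x ≤ y and verify: 28² + 424² = 784 + 179776 = 180560 = n. ✓

n = 180560 = 28² + 424² (one valid representation with x ≤ y).


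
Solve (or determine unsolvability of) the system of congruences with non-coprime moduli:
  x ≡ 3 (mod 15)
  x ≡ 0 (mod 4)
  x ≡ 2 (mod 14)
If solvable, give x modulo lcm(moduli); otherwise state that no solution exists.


Moduli 15, 4, 14 are not pairwise coprime, so CRT works modulo lcm(m_i) when all pairwise compatibility conditions hold.
Pairwise compatibility: gcd(m_i, m_j) must divide a_i - a_j for every pair.
Merge one congruence at a time:
  Start: x ≡ 3 (mod 15).
  Combine with x ≡ 0 (mod 4): gcd(15, 4) = 1; 0 - 3 = -3, which IS divisible by 1, so compatible.
    Write x = 3 + 15·t and substitute into x ≡ 0 (mod 4): 15·t ≡ 0 − 3 = -3 (mod 4).
    Reduce coefficients mod 4: 3·t ≡ 1 (mod 4).
    The inverse of 3 mod 4 is 3 (since 3·3 = 9 = 2·4 + 1), so t ≡ 3·1 = 3 ≡ 3 (mod 4).
    Then x = 3 + 15·3 = 48, valid modulo lcm(15, 4) = 60: x ≡ 48 (mod 60).
  Combine with x ≡ 2 (mod 14): gcd(60, 14) = 2; 2 - 48 = -46, which IS divisible by 2, so compatible.
    Write x = 48 + 60·t and substitute into x ≡ 2 (mod 14): 60·t ≡ 2 − 48 = -46 (mod 14).
    Divide the congruence (and modulus) by g = 2: 30·t ≡ -23 (mod 7).
    Reduce coefficients mod 7: 2·t ≡ 5 (mod 7).
    The inverse of 2 mod 7 is 4 (since 2·4 = 8 = 1·7 + 1), so t ≡ 4·5 = 20 ≡ 6 (mod 7).
    Then x = 48 + 60·6 = 408, valid modulo lcm(60, 14) = 420: x ≡ 408 (mod 420).
Verify: 408 mod 15 = 3, 408 mod 4 = 0, 408 mod 14 = 2.

x ≡ 408 (mod 420).


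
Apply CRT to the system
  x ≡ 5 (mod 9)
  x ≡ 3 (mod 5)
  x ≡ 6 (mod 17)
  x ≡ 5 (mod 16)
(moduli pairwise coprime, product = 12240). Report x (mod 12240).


Product of moduli M = 9 · 5 · 17 · 16 = 12240.
Merge one congruence at a time:
  Start: x ≡ 5 (mod 9).
  Combine with x ≡ 3 (mod 5); new modulus lcm = 45.
    Write x = 5 + 9·t and substitute into x ≡ 3 (mod 5): 9·t ≡ 3 − 5 = -2 (mod 5).
    Reduce coefficients mod 5: 4·t ≡ 3 (mod 5).
    The inverse of 4 mod 5 is 4 (since 4·4 = 16 = 3·5 + 1), so t ≡ 4·3 = 12 ≡ 2 (mod 5).
    Then x = 5 + 9·2 = 23, valid modulo lcm(9, 5) = 45: x ≡ 23 (mod 45).
  Combine with x ≡ 6 (mod 17); new modulus lcm = 765.
    Write x = 23 + 45·t and substitute into x ≡ 6 (mod 17): 45·t ≡ 6 − 23 = -17 (mod 17).
    Reduce coefficients mod 17: 11·t ≡ 0 (mod 17).
    The inverse of 11 mod 17 is 14 (since 11·14 = 154 = 9·17 + 1), so t ≡ 14·0 = 0 ≡ 0 (mod 17).
    Then x = 23 + 45·0 = 23, valid modulo lcm(45, 17) = 765: x ≡ 23 (mod 765).
  Combine with x ≡ 5 (mod 16); new modulus lcm = 12240.
    Write x = 23 + 765·t and substitute into x ≡ 5 (mod 16): 765·t ≡ 5 − 23 = -18 (mod 16).
    Reduce coefficients mod 16: 13·t ≡ 14 (mod 16).
    The inverse of 13 mod 16 is 5 (since 13·5 = 65 = 4·16 + 1), so t ≡ 5·14 = 70 ≡ 6 (mod 16).
    Then x = 23 + 765·6 = 4613, valid modulo lcm(765, 16) = 12240: x ≡ 4613 (mod 12240).
Verify against each original: 4613 mod 9 = 5, 4613 mod 5 = 3, 4613 mod 17 = 6, 4613 mod 16 = 5.

x ≡ 4613 (mod 12240).


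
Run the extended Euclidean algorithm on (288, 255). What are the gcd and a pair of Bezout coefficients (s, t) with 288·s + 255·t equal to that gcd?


Euclidean algorithm on (288, 255) — divide until remainder is 0:
  288 = 1 · 255 + 33
  255 = 7 · 33 + 24
  33 = 1 · 24 + 9
  24 = 2 · 9 + 6
  9 = 1 · 6 + 3
  6 = 2 · 3 + 0
gcd(288, 255) = 3.
Track Bezout coefficients alongside the remainders: start with r₀ = 288 = a·1 + b·0 (s = 1, t = 0) and r₁ = 255 = a·0 + b·1 (s = 0, t = 1); each new remainder r_{k+1} = r_{k-1} − q_k·r_k inherits s_{k+1} = s_{k-1} − q_k·s_k, t_{k+1} = t_{k-1} − q_k·t_k, so r_k = a·s_k + b·t_k at every step:
  q = 1: r = 33, s = 1 − 1·0 = 1, t = 0 − 1·1 = -1  (check: 288·1 + 255·(-1) = 33)
  q = 7: r = 24, s = 0 − 7·1 = -7, t = 1 − 7·(-1) = 8  (check: 288·(-7) + 255·8 = 24)
  q = 1: r = 9, s = 1 − 1·(-7) = 8, t = -1 − 1·8 = -9  (check: 288·8 + 255·(-9) = 9)
  q = 2: r = 6, s = -7 − 2·8 = -23, t = 8 − 2·(-9) = 26  (check: 288·(-23) + 255·26 = 6)
  q = 1: r = 3, s = 8 − 1·(-23) = 31, t = -9 − 1·26 = -35  (check: 288·31 + 255·(-35) = 3)
The row with r = 3 (the gcd) gives the Bezout coefficients s = 31, t = -35.
Result: 288 · (31) + 255 · (-35) = 3.

gcd(288, 255) = 3; s = 31, t = -35 (check: 288·31 + 255·(-35) = 3).


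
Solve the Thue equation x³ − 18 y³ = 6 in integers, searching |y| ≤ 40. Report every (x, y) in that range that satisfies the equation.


The equation is x³ - 18y³ = 6. For fixed y, x³ = 18·y³ + 6, so a solution requires the RHS to be a perfect cube.
Strategy: iterate y from -40 to 40, compute RHS = 18·y³ + 6, and check whether it is a (positive or negative) perfect cube.
Check small values of y:
  y = 0: RHS = 6 is not a perfect cube.
  y = 1: RHS = 24 is not a perfect cube.
  y = -1: RHS = -12 is not a perfect cube.
  y = 2: RHS = 150 is not a perfect cube.
  y = -2: RHS = -138 is not a perfect cube.
  y = 3: RHS = 492 is not a perfect cube.
  y = -3: RHS = -480 is not a perfect cube.
Continuing the search up to |y| = 40 finds no solutions either.
No (x, y) in the scanned range satisfies the equation.

No integer solutions with |y| ≤ 40.


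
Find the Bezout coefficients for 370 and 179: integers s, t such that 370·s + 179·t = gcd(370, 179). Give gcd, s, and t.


Euclidean algorithm on (370, 179) — divide until remainder is 0:
  370 = 2 · 179 + 12
  179 = 14 · 12 + 11
  12 = 1 · 11 + 1
  11 = 11 · 1 + 0
gcd(370, 179) = 1.
Track Bezout coefficients alongside the remainders: start with r₀ = 370 = a·1 + b·0 (s = 1, t = 0) and r₁ = 179 = a·0 + b·1 (s = 0, t = 1); each new remainder r_{k+1} = r_{k-1} − q_k·r_k inherits s_{k+1} = s_{k-1} − q_k·s_k, t_{k+1} = t_{k-1} − q_k·t_k, so r_k = a·s_k + b·t_k at every step:
  q = 2: r = 12, s = 1 − 2·0 = 1, t = 0 − 2·1 = -2  (check: 370·1 + 179·(-2) = 12)
  q = 14: r = 11, s = 0 − 14·1 = -14, t = 1 − 14·(-2) = 29  (check: 370·(-14) + 179·29 = 11)
  q = 1: r = 1, s = 1 − 1·(-14) = 15, t = -2 − 1·29 = -31  (check: 370·15 + 179·(-31) = 1)
The row with r = 1 (the gcd) gives the Bezout coefficients s = 15, t = -31.
Result: 370 · (15) + 179 · (-31) = 1.

gcd(370, 179) = 1; s = 15, t = -31 (check: 370·15 + 179·(-31) = 1).


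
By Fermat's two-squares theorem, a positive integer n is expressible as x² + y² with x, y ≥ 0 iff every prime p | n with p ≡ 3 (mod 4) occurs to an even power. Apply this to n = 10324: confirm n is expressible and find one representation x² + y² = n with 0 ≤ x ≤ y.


Step 1: Factor n = 10324 = 2^2 · 29 · 89.
Step 2: Check the mod-4 condition on each prime factor: 2 = 2 (special); 29 ≡ 1 (mod 4), exponent 1; 89 ≡ 1 (mod 4), exponent 1.
All primes ≡ 3 (mod 4) appear to even exponent (or don't appear), so by the two-squares theorem n IS expressible as a sum of two squares.
Step 3: Build a representation. Group n = k² · m with k = 2 and m = 29 · 89 = 2581 (a product of primes ≡ 1 (mod 4)); a representation of m scales to one of n via (k·x)² + (k·y)² = k²(x² + y²). Each prime p ≡ 1 (mod 4) is itself a sum of two squares; find a² by testing p − a² for a perfect square:
  29: 29 − 1² = 28, 29 − 2² = 25 = 5² ⇒ 29 = 2² + 5².
  89: 89 − 1² = 88, 89 − 2² = 85, 89 − 3² = 80, 89 − 4² = 73, 89 − 5² = 64 = 8² ⇒ 89 = 5² + 8².
  Combine using the Brahmagupta–Fibonacci identity (a² + b²)(c² + d²) = (ac − bd)² + (ad + bc)² = (ac + bd)² + (ad − bc)²:
  29 · 89 = 2581: from (2² + 5²)(5² + 8²), take (2·5 − 5·8, 2·8 + 5·5) = (10 − 40, 16 + 25) = (-30, 41); dropping signs (only squares matter) gives (30, 41); check 30² + 41² = 900 + 1681 = 2581 ✓.
  Scale by k = 2: (2·30, 2·41) = (60, 82).
Step 4: Order so x ≤ y and verify: 60² + 82² = 3600 + 6724 = 10324 = n. ✓

n = 10324 = 60² + 82² (one valid representation with x ≤ y).


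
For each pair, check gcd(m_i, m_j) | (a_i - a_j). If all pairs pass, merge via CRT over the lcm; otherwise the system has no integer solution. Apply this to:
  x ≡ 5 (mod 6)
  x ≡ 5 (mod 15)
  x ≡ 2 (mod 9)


Moduli 6, 15, 9 are not pairwise coprime, so CRT works modulo lcm(m_i) when all pairwise compatibility conditions hold.
Pairwise compatibility: gcd(m_i, m_j) must divide a_i - a_j for every pair.
Merge one congruence at a time:
  Start: x ≡ 5 (mod 6).
  Combine with x ≡ 5 (mod 15): gcd(6, 15) = 3; 5 - 5 = 0, which IS divisible by 3, so compatible.
    Write x = 5 + 6·t and substitute into x ≡ 5 (mod 15): 6·t ≡ 5 − 5 = 0 (mod 15).
    Divide the congruence (and modulus) by g = 3: 2·t ≡ 0 (mod 5).
    The inverse of 2 mod 5 is 3 (since 2·3 = 6 = 1·5 + 1), so t ≡ 3·0 = 0 ≡ 0 (mod 5).
    Then x = 5 + 6·0 = 5, valid modulo lcm(6, 15) = 30: x ≡ 5 (mod 30).
  Combine with x ≡ 2 (mod 9): gcd(30, 9) = 3; 2 - 5 = -3, which IS divisible by 3, so compatible.
    Write x = 5 + 30·t and substitute into x ≡ 2 (mod 9): 30·t ≡ 2 − 5 = -3 (mod 9).
    Divide the congruence (and modulus) by g = 3: 10·t ≡ -1 (mod 3).
    Reduce coefficients mod 3: 1·t ≡ 2 (mod 3).
    So t ≡ 2 (mod 3).
    Then x = 5 + 30·2 = 65, valid modulo lcm(30, 9) = 90: x ≡ 65 (mod 90).
Verify: 65 mod 6 = 5, 65 mod 15 = 5, 65 mod 9 = 2.

x ≡ 65 (mod 90).


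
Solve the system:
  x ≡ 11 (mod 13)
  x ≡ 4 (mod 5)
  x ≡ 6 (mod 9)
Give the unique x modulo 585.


Moduli 13, 5, 9 are pairwise coprime; by CRT there is a unique solution modulo M = 13 · 5 · 9 = 585.
Solve pairwise, accumulating the modulus:
  Start with x ≡ 11 (mod 13).
  Combine with x ≡ 4 (mod 5): since gcd(13, 5) = 1, we get a unique residue mod 65.
    Write x = 11 + 13·t and substitute into x ≡ 4 (mod 5): 13·t ≡ 4 − 11 = -7 (mod 5).
    Reduce coefficients mod 5: 3·t ≡ 3 (mod 5).
    The inverse of 3 mod 5 is 2 (since 3·2 = 6 = 1·5 + 1), so t ≡ 2·3 = 6 ≡ 1 (mod 5).
    Then x = 11 + 13·1 = 24, valid modulo lcm(13, 5) = 65: x ≡ 24 (mod 65).
  Combine with x ≡ 6 (mod 9): since gcd(65, 9) = 1, we get a unique residue mod 585.
    Write x = 24 + 65·t and substitute into x ≡ 6 (mod 9): 65·t ≡ 6 − 24 = -18 (mod 9).
    Reduce coefficients mod 9: 2·t ≡ 0 (mod 9).
    The inverse of 2 mod 9 is 5 (since 2·5 = 10 = 1·9 + 1), so t ≡ 5·0 = 0 ≡ 0 (mod 9).
    Then x = 24 + 65·0 = 24, valid modulo lcm(65, 9) = 585: x ≡ 24 (mod 585).
Verify: 24 mod 13 = 11 ✓, 24 mod 5 = 4 ✓, 24 mod 9 = 6 ✓.

x ≡ 24 (mod 585).


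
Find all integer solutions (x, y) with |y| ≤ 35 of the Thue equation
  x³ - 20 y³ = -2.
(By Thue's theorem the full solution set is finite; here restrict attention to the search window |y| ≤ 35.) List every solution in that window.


The equation is x³ - 20y³ = -2. For fixed y, x³ = 20·y³ − 2, so a solution requires the RHS to be a perfect cube.
Strategy: iterate y from -35 to 35, compute RHS = 20·y³ − 2, and check whether it is a (positive or negative) perfect cube.
Check small values of y:
  y = 0: RHS = -2 is not a perfect cube.
  y = 1: RHS = 18 is not a perfect cube.
  y = -1: RHS = -22 is not a perfect cube.
  y = 2: RHS = 158 is not a perfect cube.
  y = -2: RHS = -162 is not a perfect cube.
  y = 3: RHS = 538 is not a perfect cube.
  y = -3: RHS = -542 is not a perfect cube.
Continuing the search up to |y| = 35 finds no solutions either.
No (x, y) in the scanned range satisfies the equation.

No integer solutions with |y| ≤ 35.


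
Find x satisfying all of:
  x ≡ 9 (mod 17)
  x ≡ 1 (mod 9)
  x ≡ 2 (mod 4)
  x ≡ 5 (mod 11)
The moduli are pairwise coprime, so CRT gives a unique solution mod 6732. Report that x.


Product of moduli M = 17 · 9 · 4 · 11 = 6732.
Merge one congruence at a time:
  Start: x ≡ 9 (mod 17).
  Combine with x ≡ 1 (mod 9); new modulus lcm = 153.
    Write x = 9 + 17·t and substitute into x ≡ 1 (mod 9): 17·t ≡ 1 − 9 = -8 (mod 9).
    Reduce coefficients mod 9: 8·t ≡ 1 (mod 9).
    The inverse of 8 mod 9 is 8 (since 8·8 = 64 = 7·9 + 1), so t ≡ 8·1 = 8 ≡ 8 (mod 9).
    Then x = 9 + 17·8 = 145, valid modulo lcm(17, 9) = 153: x ≡ 145 (mod 153).
  Combine with x ≡ 2 (mod 4); new modulus lcm = 612.
    Write x = 145 + 153·t and substitute into x ≡ 2 (mod 4): 153·t ≡ 2 − 145 = -143 (mod 4).
    Reduce coefficients mod 4: 1·t ≡ 1 (mod 4).
    So t ≡ 1 (mod 4).
    Then x = 145 + 153·1 = 298, valid modulo lcm(153, 4) = 612: x ≡ 298 (mod 612).
  Combine with x ≡ 5 (mod 11); new modulus lcm = 6732.
    Write x = 298 + 612·t and substitute into x ≡ 5 (mod 11): 612·t ≡ 5 − 298 = -293 (mod 11).
    Reduce coefficients mod 11: 7·t ≡ 4 (mod 11).
    The inverse of 7 mod 11 is 8 (since 7·8 = 56 = 5·11 + 1), so t ≡ 8·4 = 32 ≡ 10 (mod 11).
    Then x = 298 + 612·10 = 6418, valid modulo lcm(612, 11) = 6732: x ≡ 6418 (mod 6732).
Verify against each original: 6418 mod 17 = 9, 6418 mod 9 = 1, 6418 mod 4 = 2, 6418 mod 11 = 5.

x ≡ 6418 (mod 6732).


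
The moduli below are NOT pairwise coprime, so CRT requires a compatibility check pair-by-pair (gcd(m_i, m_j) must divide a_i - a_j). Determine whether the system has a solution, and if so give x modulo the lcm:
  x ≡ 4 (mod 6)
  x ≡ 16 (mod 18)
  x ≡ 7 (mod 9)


Moduli 6, 18, 9 are not pairwise coprime, so CRT works modulo lcm(m_i) when all pairwise compatibility conditions hold.
Pairwise compatibility: gcd(m_i, m_j) must divide a_i - a_j for every pair.
Merge one congruence at a time:
  Start: x ≡ 4 (mod 6).
  Combine with x ≡ 16 (mod 18): gcd(6, 18) = 6; 16 - 4 = 12, which IS divisible by 6, so compatible.
    Write x = 4 + 6·t and substitute into x ≡ 16 (mod 18): 6·t ≡ 16 − 4 = 12 (mod 18).
    Divide the congruence (and modulus) by g = 6: 1·t ≡ 2 (mod 3).
    So t ≡ 2 (mod 3).
    Then x = 4 + 6·2 = 16, valid modulo lcm(6, 18) = 18: x ≡ 16 (mod 18).
  Combine with x ≡ 7 (mod 9): gcd(18, 9) = 9; 7 - 16 = -9, which IS divisible by 9, so compatible.
    Write x = 16 + 18·t and substitute into x ≡ 7 (mod 9): 18·t ≡ 7 − 16 = -9 (mod 9).
    Divide the congruence (and modulus) by g = 9: 2·t ≡ -1 (mod 1).
    Modulo 1 every t works; take t = 0.
    Then x = 16 + 18·0 = 16, valid modulo lcm(18, 9) = 18: x ≡ 16 (mod 18).
Verify: 16 mod 6 = 4, 16 mod 18 = 16, 16 mod 9 = 7.

x ≡ 16 (mod 18).


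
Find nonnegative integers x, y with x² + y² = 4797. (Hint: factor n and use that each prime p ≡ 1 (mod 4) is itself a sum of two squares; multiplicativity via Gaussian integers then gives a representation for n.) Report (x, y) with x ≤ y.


Step 1: Factor n = 4797 = 3^2 · 13 · 41.
Step 2: Check the mod-4 condition on each prime factor: 3 ≡ 3 (mod 4), exponent 2 (must be even); 13 ≡ 1 (mod 4), exponent 1; 41 ≡ 1 (mod 4), exponent 1.
All primes ≡ 3 (mod 4) appear to even exponent (or don't appear), so by the two-squares theorem n IS expressible as a sum of two squares.
Step 3: Build a representation. Group n = k² · m with k = 3 and m = 13 · 41 = 533 (a product of primes ≡ 1 (mod 4)); a representation of m scales to one of n via (k·x)² + (k·y)² = k²(x² + y²). Each prime p ≡ 1 (mod 4) is itself a sum of two squares; find a² by testing p − a² for a perfect square:
  13: 13 − 1² = 12, 13 − 2² = 9 = 3² ⇒ 13 = 2² + 3².
  41: 41 − 1² = 40, 41 − 2² = 37, 41 − 3² = 32, 41 − 4² = 25 = 5² ⇒ 41 = 4² + 5².
  Combine using the Brahmagupta–Fibonacci identity (a² + b²)(c² + d²) = (ac − bd)² + (ad + bc)² = (ac + bd)² + (ad − bc)²:
  13 · 41 = 533: from (2² + 3²)(4² + 5²), take (2·4 − 3·5, 2·5 + 3·4) = (8 − 15, 10 + 12) = (-7, 22); dropping signs (only squares matter) gives (7, 22); check 7² + 22² = 49 + 484 = 533 ✓.
  Scale by k = 3: (3·7, 3·22) = (21, 66).
Step 4: Order so x ≤ y and verify: 21² + 66² = 441 + 4356 = 4797 = n. ✓

n = 4797 = 21² + 66² (one valid representation with x ≤ y).


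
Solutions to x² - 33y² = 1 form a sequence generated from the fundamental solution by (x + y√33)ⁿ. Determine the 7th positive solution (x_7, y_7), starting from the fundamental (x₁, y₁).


Step 1: Find the fundamental solution (x₁, y₁) of x² - 33y² = 1.
  Expand √33 as a continued fraction. a₀ = ⌊√33⌋ = 5; iterate m_{k+1} = d_k·a_k − m_k, d_{k+1} = (33 − m_{k+1}²)/d_k, a_{k+1} = ⌊(a₀ + m_{k+1})/d_{k+1}⌋ (starting m₀ = 0, d₀ = 1), with convergents p_k = a_k·p_{k-1} + p_{k-2}, q_k = a_k·q_{k-1} + q_{k-2} (p₋₁ = 1, q₋₁ = 0):
  k = 0: a₀ = 5; p₀/q₀ = 5/1; p₀² − 33·q₀² = 25 − 33 = -8.
  k = 1: m = 5, d = 8, a = ⌊(5 + 5)/8⌋ = 1; p/q = (1·5 + 1)/(1·1 + 0) = 6/1; p² − 33·q² = 36 − 33 = 3.
  k = 2: m = 3, d = 3, a = ⌊(5 + 3)/3⌋ = 2; p/q = (2·6 + 5)/(2·1 + 1) = 17/3; p² − 33·q² = 289 − 297 = -8.
  k = 3: m = 3, d = 8, a = ⌊(5 + 3)/8⌋ = 1; p/q = (1·17 + 6)/(1·3 + 1) = 23/4; p² − 33·q² = 529 − 528 = 1.
  The first convergent with p² − 33·q² = 1 gives the fundamental solution (x₁, y₁) = (23, 4).
Step 2: Apply the recurrence (x_{n+1}, y_{n+1}) = (x₁x_n + 33y₁y_n, x₁y_n + y₁x_n) repeatedly.
  From (x_1, y_1) = (23, 4): x_2 = 23·23 + 33·4·4 = 1057; y_2 = 23·4 + 4·23 = 184.
  From (x_2, y_2) = (1057, 184): x_3 = 23·1057 + 33·4·184 = 48599; y_3 = 23·184 + 4·1057 = 8460.
  From (x_3, y_3) = (48599, 8460): x_4 = 23·48599 + 33·4·8460 = 2234497; y_4 = 23·8460 + 4·48599 = 388976.
  From (x_4, y_4) = (2234497, 388976): x_5 = 23·2234497 + 33·4·388976 = 102738263; y_5 = 23·388976 + 4·2234497 = 17884436.
  From (x_5, y_5) = (102738263, 17884436): x_6 = 23·102738263 + 33·4·17884436 = 4723725601; y_6 = 23·17884436 + 4·102738263 = 822295080.
  From (x_6, y_6) = (4723725601, 822295080): x_7 = 23·4723725601 + 33·4·822295080 = 217188639383; y_7 = 23·822295080 + 4·4723725601 = 37807689244.
Step 3: Verify x_7² - 33·y_7² = 47170905077038818620689 - 47170905077038818620688 = 1 (should be 1). ✓

(x_1, y_1) = (23, 4); (x_7, y_7) = (217188639383, 37807689244).


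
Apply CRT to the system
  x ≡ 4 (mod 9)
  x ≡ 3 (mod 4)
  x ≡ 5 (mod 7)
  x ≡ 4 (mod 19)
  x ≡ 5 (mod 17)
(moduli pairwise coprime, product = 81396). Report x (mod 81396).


Product of moduli M = 9 · 4 · 7 · 19 · 17 = 81396.
Merge one congruence at a time:
  Start: x ≡ 4 (mod 9).
  Combine with x ≡ 3 (mod 4); new modulus lcm = 36.
    Write x = 4 + 9·t and substitute into x ≡ 3 (mod 4): 9·t ≡ 3 − 4 = -1 (mod 4).
    Reduce coefficients mod 4: 1·t ≡ 3 (mod 4).
    So t ≡ 3 (mod 4).
    Then x = 4 + 9·3 = 31, valid modulo lcm(9, 4) = 36: x ≡ 31 (mod 36).
  Combine with x ≡ 5 (mod 7); new modulus lcm = 252.
    Write x = 31 + 36·t and substitute into x ≡ 5 (mod 7): 36·t ≡ 5 − 31 = -26 (mod 7).
    Reduce coefficients mod 7: 1·t ≡ 2 (mod 7).
    So t ≡ 2 (mod 7).
    Then x = 31 + 36·2 = 103, valid modulo lcm(36, 7) = 252: x ≡ 103 (mod 252).
  Combine with x ≡ 4 (mod 19); new modulus lcm = 4788.
    Write x = 103 + 252·t and substitute into x ≡ 4 (mod 19): 252·t ≡ 4 − 103 = -99 (mod 19).
    Reduce coefficients mod 19: 5·t ≡ 15 (mod 19).
    The inverse of 5 mod 19 is 4 (since 5·4 = 20 = 1·19 + 1), so t ≡ 4·15 = 60 ≡ 3 (mod 19).
    Then x = 103 + 252·3 = 859, valid modulo lcm(252, 19) = 4788: x ≡ 859 (mod 4788).
  Combine with x ≡ 5 (mod 17); new modulus lcm = 81396.
    Write x = 859 + 4788·t and substitute into x ≡ 5 (mod 17): 4788·t ≡ 5 − 859 = -854 (mod 17).
    Reduce coefficients mod 17: 11·t ≡ 13 (mod 17).
    The inverse of 11 mod 17 is 14 (since 11·14 = 154 = 9·17 + 1), so t ≡ 14·13 = 182 ≡ 12 (mod 17).
    Then x = 859 + 4788·12 = 58315, valid modulo lcm(4788, 17) = 81396: x ≡ 58315 (mod 81396).
Verify against each original: 58315 mod 9 = 4, 58315 mod 4 = 3, 58315 mod 7 = 5, 58315 mod 19 = 4, 58315 mod 17 = 5.

x ≡ 58315 (mod 81396).


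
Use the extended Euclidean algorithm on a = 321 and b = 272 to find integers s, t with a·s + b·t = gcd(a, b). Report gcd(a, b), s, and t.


Euclidean algorithm on (321, 272) — divide until remainder is 0:
  321 = 1 · 272 + 49
  272 = 5 · 49 + 27
  49 = 1 · 27 + 22
  27 = 1 · 22 + 5
  22 = 4 · 5 + 2
  5 = 2 · 2 + 1
  2 = 2 · 1 + 0
gcd(321, 272) = 1.
Track Bezout coefficients alongside the remainders: start with r₀ = 321 = a·1 + b·0 (s = 1, t = 0) and r₁ = 272 = a·0 + b·1 (s = 0, t = 1); each new remainder r_{k+1} = r_{k-1} − q_k·r_k inherits s_{k+1} = s_{k-1} − q_k·s_k, t_{k+1} = t_{k-1} − q_k·t_k, so r_k = a·s_k + b·t_k at every step:
  q = 1: r = 49, s = 1 − 1·0 = 1, t = 0 − 1·1 = -1  (check: 321·1 + 272·(-1) = 49)
  q = 5: r = 27, s = 0 − 5·1 = -5, t = 1 − 5·(-1) = 6  (check: 321·(-5) + 272·6 = 27)
  q = 1: r = 22, s = 1 − 1·(-5) = 6, t = -1 − 1·6 = -7  (check: 321·6 + 272·(-7) = 22)
  q = 1: r = 5, s = -5 − 1·6 = -11, t = 6 − 1·(-7) = 13  (check: 321·(-11) + 272·13 = 5)
  q = 4: r = 2, s = 6 − 4·(-11) = 50, t = -7 − 4·13 = -59  (check: 321·50 + 272·(-59) = 2)
  q = 2: r = 1, s = -11 − 2·50 = -111, t = 13 − 2·(-59) = 131  (check: 321·(-111) + 272·131 = 1)
The row with r = 1 (the gcd) gives the Bezout coefficients s = -111, t = 131.
Result: 321 · (-111) + 272 · (131) = 1.

gcd(321, 272) = 1; s = -111, t = 131 (check: 321·(-111) + 272·131 = 1).


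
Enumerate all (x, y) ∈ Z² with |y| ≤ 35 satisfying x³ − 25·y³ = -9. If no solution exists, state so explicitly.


The equation is x³ - 25y³ = -9. For fixed y, x³ = 25·y³ − 9, so a solution requires the RHS to be a perfect cube.
Strategy: iterate y from -35 to 35, compute RHS = 25·y³ − 9, and check whether it is a (positive or negative) perfect cube.
Check small values of y:
  y = 0: RHS = -9 is not a perfect cube.
  y = 1: RHS = 16 is not a perfect cube.
  y = -1: RHS = -34 is not a perfect cube.
  y = 2: RHS = 191 is not a perfect cube.
  y = -2: RHS = -209 is not a perfect cube.
  y = 3: RHS = 666 is not a perfect cube.
  y = -3: RHS = -684 is not a perfect cube.
Continuing the search up to |y| = 35 finds no solutions either.
No (x, y) in the scanned range satisfies the equation.

No integer solutions with |y| ≤ 35.


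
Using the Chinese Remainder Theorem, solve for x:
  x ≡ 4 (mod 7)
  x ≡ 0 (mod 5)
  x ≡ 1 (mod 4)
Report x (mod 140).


Moduli 7, 5, 4 are pairwise coprime; by CRT there is a unique solution modulo M = 7 · 5 · 4 = 140.
Solve pairwise, accumulating the modulus:
  Start with x ≡ 4 (mod 7).
  Combine with x ≡ 0 (mod 5): since gcd(7, 5) = 1, we get a unique residue mod 35.
    Write x = 4 + 7·t and substitute into x ≡ 0 (mod 5): 7·t ≡ 0 − 4 = -4 (mod 5).
    Reduce coefficients mod 5: 2·t ≡ 1 (mod 5).
    The inverse of 2 mod 5 is 3 (since 2·3 = 6 = 1·5 + 1), so t ≡ 3·1 = 3 ≡ 3 (mod 5).
    Then x = 4 + 7·3 = 25, valid modulo lcm(7, 5) = 35: x ≡ 25 (mod 35).
  Combine with x ≡ 1 (mod 4): since gcd(35, 4) = 1, we get a unique residue mod 140.
    Write x = 25 + 35·t and substitute into x ≡ 1 (mod 4): 35·t ≡ 1 − 25 = -24 (mod 4).
    Reduce coefficients mod 4: 3·t ≡ 0 (mod 4).
    The inverse of 3 mod 4 is 3 (since 3·3 = 9 = 2·4 + 1), so t ≡ 3·0 = 0 ≡ 0 (mod 4).
    Then x = 25 + 35·0 = 25, valid modulo lcm(35, 4) = 140: x ≡ 25 (mod 140).
Verify: 25 mod 7 = 4 ✓, 25 mod 5 = 0 ✓, 25 mod 4 = 1 ✓.

x ≡ 25 (mod 140).


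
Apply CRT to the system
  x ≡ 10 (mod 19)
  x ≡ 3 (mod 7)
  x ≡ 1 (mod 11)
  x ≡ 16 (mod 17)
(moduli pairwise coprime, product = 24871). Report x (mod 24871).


Product of moduli M = 19 · 7 · 11 · 17 = 24871.
Merge one congruence at a time:
  Start: x ≡ 10 (mod 19).
  Combine with x ≡ 3 (mod 7); new modulus lcm = 133.
    Write x = 10 + 19·t and substitute into x ≡ 3 (mod 7): 19·t ≡ 3 − 10 = -7 (mod 7).
    Reduce coefficients mod 7: 5·t ≡ 0 (mod 7).
    The inverse of 5 mod 7 is 3 (since 5·3 = 15 = 2·7 + 1), so t ≡ 3·0 = 0 ≡ 0 (mod 7).
    Then x = 10 + 19·0 = 10, valid modulo lcm(19, 7) = 133: x ≡ 10 (mod 133).
  Combine with x ≡ 1 (mod 11); new modulus lcm = 1463.
    Write x = 10 + 133·t and substitute into x ≡ 1 (mod 11): 133·t ≡ 1 − 10 = -9 (mod 11).
    Reduce coefficients mod 11: 1·t ≡ 2 (mod 11).
    So t ≡ 2 (mod 11).
    Then x = 10 + 133·2 = 276, valid modulo lcm(133, 11) = 1463: x ≡ 276 (mod 1463).
  Combine with x ≡ 16 (mod 17); new modulus lcm = 24871.
    Write x = 276 + 1463·t and substitute into x ≡ 16 (mod 17): 1463·t ≡ 16 − 276 = -260 (mod 17).
    Reduce coefficients mod 17: 1·t ≡ 12 (mod 17).
    So t ≡ 12 (mod 17).
    Then x = 276 + 1463·12 = 17832, valid modulo lcm(1463, 17) = 24871: x ≡ 17832 (mod 24871).
Verify against each original: 17832 mod 19 = 10, 17832 mod 7 = 3, 17832 mod 11 = 1, 17832 mod 17 = 16.

x ≡ 17832 (mod 24871).


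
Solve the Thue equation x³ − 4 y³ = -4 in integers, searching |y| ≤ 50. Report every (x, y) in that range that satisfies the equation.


The equation is x³ - 4y³ = -4. For fixed y, x³ = 4·y³ − 4, so a solution requires the RHS to be a perfect cube.
Strategy: iterate y from -50 to 50, compute RHS = 4·y³ − 4, and check whether it is a (positive or negative) perfect cube.
Check small values of y:
  y = 0: RHS = -4 is not a perfect cube.
  y = 1: RHS = 0 = (0)³ ⇒ x = 0 works.
  y = -1: RHS = -8 = (-2)³ ⇒ x = -2 works.
  y = 2: RHS = 28 is not a perfect cube.
  y = -2: RHS = -36 is not a perfect cube.
  y = 3: RHS = 104 is not a perfect cube.
  y = -3: RHS = -112 is not a perfect cube.
Continuing the search up to |y| = 50 finds no further solutions beyond those listed.
Collected solutions: (0, 1), (-2, -1).

Solutions (with |y| ≤ 50): (0, 1), (-2, -1).
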